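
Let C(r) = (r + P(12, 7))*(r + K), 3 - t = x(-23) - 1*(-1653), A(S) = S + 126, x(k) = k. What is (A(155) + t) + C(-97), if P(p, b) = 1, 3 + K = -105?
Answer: 18334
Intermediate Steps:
K = -108 (K = -3 - 105 = -108)
A(S) = 126 + S
t = -1627 (t = 3 - (-23 - 1*(-1653)) = 3 - (-23 + 1653) = 3 - 1*1630 = 3 - 1630 = -1627)
C(r) = (1 + r)*(-108 + r) (C(r) = (r + 1)*(r - 108) = (1 + r)*(-108 + r))
(A(155) + t) + C(-97) = ((126 + 155) - 1627) + (-108 + (-97)**2 - 107*(-97)) = (281 - 1627) + (-108 + 9409 + 10379) = -1346 + 19680 = 18334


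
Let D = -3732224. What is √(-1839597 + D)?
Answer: I*√5571821 ≈ 2360.5*I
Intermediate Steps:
√(-1839597 + D) = √(-1839597 - 3732224) = √(-5571821) = I*√5571821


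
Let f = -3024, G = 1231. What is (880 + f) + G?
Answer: -913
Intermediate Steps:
(880 + f) + G = (880 - 3024) + 1231 = -2144 + 1231 = -913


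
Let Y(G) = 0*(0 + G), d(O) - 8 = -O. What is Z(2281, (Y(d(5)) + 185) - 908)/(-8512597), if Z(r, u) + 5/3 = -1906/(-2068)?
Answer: 2311/26406075894 ≈ 8.7518e-8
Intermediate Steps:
d(O) = 8 - O
Y(G) = 0 (Y(G) = 0*G = 0)
Z(r, u) = -2311/3102 (Z(r, u) = -5/3 - 1906/(-2068) = -5/3 - 1906*(-1/2068) = -5/3 + 953/1034 = -2311/3102)
Z(2281, (Y(d(5)) + 185) - 908)/(-8512597) = -2311/3102/(-8512597) = -2311/3102*(-1/8512597) = 2311/26406075894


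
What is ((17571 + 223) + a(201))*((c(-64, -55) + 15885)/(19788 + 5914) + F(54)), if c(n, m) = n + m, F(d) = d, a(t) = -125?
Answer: 12400757953/12851 ≈ 9.6496e+5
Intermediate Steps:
c(n, m) = m + n
((17571 + 223) + a(201))*((c(-64, -55) + 15885)/(19788 + 5914) + F(54)) = ((17571 + 223) - 125)*(((-55 - 64) + 15885)/(19788 + 5914) + 54) = (17794 - 125)*((-119 + 15885)/25702 + 54) = 17669*(15766*(1/25702) + 54) = 17669*(7883/12851 + 54) = 17669*(701837/12851) = 12400757953/12851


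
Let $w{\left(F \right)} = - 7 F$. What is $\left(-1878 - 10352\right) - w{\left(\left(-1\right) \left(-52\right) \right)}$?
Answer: $-11866$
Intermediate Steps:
$\left(-1878 - 10352\right) - w{\left(\left(-1\right) \left(-52\right) \right)} = \left(-1878 - 10352\right) - - 7 \left(\left(-1\right) \left(-52\right)\right) = -12230 - \left(-7\right) 52 = -12230 - -364 = -12230 + 364 = -11866$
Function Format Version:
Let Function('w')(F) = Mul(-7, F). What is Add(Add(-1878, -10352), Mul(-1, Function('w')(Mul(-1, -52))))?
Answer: -11866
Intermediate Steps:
Add(Add(-1878, -10352), Mul(-1, Function('w')(Mul(-1, -52)))) = Add(Add(-1878, -10352), Mul(-1, Mul(-7, Mul(-1, -52)))) = Add(-12230, Mul(-1, Mul(-7, 52))) = Add(-12230, Mul(-1, -364)) = Add(-12230, 364) = -11866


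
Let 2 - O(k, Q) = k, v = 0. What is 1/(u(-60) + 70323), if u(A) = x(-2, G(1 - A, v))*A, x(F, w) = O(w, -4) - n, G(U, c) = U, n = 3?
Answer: 1/74043 ≈ 1.3506e-5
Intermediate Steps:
O(k, Q) = 2 - k
x(F, w) = -1 - w (x(F, w) = (2 - w) - 1*3 = (2 - w) - 3 = -1 - w)
u(A) = A*(-2 + A) (u(A) = (-1 - (1 - A))*A = (-1 + (-1 + A))*A = (-2 + A)*A = A*(-2 + A))
1/(u(-60) + 70323) = 1/(-60*(-2 - 60) + 70323) = 1/(-60*(-62) + 70323) = 1/(3720 + 70323) = 1/74043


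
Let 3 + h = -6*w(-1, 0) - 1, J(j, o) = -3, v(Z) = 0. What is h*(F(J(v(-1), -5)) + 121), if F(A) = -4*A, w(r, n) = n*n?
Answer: -532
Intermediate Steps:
w(r, n) = n**2
h = -4 (h = -3 + (-6*0**2 - 1) = -3 + (-6*0 - 1) = -3 + (0 - 1) = -3 - 1 = -4)
h*(F(J(v(-1), -5)) + 121) = -4*(-4*(-3) + 121) = -4*(12 + 121) = -4*133 = -532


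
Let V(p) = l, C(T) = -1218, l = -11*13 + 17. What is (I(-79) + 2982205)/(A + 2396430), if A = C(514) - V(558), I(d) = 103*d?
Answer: 495678/399223 ≈ 1.2416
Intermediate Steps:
l = -126 (l = -143 + 17 = -126)
V(p) = -126
A = -1092 (A = -1218 - 1*(-126) = -1218 + 126 = -1092)
(I(-79) + 2982205)/(A + 2396430) = (103*(-79) + 2982205)/(-1092 + 2396430) = (-8137 + 2982205)/2395338 = 2974068*(1/2395338) = 495678/399223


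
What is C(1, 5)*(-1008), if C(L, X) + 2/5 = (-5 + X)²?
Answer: 2016/5 ≈ 403.20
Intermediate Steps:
C(L, X) = -⅖ + (-5 + X)²
C(1, 5)*(-1008) = (-⅖ + (-5 + 5)²)*(-1008) = (-⅖ + 0²)*(-1008) = (-⅖ + 0)*(-1008) = -⅖*(-1008) = 2016/5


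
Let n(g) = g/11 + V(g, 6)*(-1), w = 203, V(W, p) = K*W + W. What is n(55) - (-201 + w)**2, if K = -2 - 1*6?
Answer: 386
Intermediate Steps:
K = -8 (K = -2 - 6 = -8)
V(W, p) = -7*W (V(W, p) = -8*W + W = -7*W)
n(g) = 78*g/11 (n(g) = g/11 - 7*g*(-1) = g*(1/11) + 7*g = g/11 + 7*g = 78*g/11)
n(55) - (-201 + w)**2 = (78/11)*55 - (-201 + 203)**2 = 390 - 1*2**2 = 390 - 1*4 = 390 - 4 = 386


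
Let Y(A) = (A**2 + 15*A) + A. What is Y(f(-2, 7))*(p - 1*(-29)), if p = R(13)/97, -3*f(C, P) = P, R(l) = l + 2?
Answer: -811636/873 ≈ -929.71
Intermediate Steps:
R(l) = 2 + l
f(C, P) = -P/3
p = 15/97 (p = (2 + 13)/97 = 15*(1/97) = 15/97 ≈ 0.15464)
Y(A) = A**2 + 16*A
Y(f(-2, 7))*(p - 1*(-29)) = ((-1/3*7)*(16 - 1/3*7))*(15/97 - 1*(-29)) = (-7*(16 - 7/3)/3)*(15/97 + 29) = -7/3*41/3*(2828/97) = -287/9*2828/97 = -811636/873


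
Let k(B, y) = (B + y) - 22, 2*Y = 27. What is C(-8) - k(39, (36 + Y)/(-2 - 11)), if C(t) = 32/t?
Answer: -447/26 ≈ -17.192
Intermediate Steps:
Y = 27/2 (Y = (½)*27 = 27/2 ≈ 13.500)
k(B, y) = -22 + B + y
C(-8) - k(39, (36 + Y)/(-2 - 11)) = 32/(-8) - (-22 + 39 + (36 + 27/2)/(-2 - 11)) = 32*(-⅛) - (-22 + 39 + (99/2)/(-13)) = -4 - (-22 + 39 + (99/2)*(-1/13)) = -4 - (-22 + 39 - 99/26) = -4 - 1*343/26 = -4 - 343/26 = -447/26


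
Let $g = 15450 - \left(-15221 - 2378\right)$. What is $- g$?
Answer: $-33049$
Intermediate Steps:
$g = 33049$ ($g = 15450 - -17599 = 15450 + 17599 = 33049$)
$- g = \left(-1\right) 33049 = -33049$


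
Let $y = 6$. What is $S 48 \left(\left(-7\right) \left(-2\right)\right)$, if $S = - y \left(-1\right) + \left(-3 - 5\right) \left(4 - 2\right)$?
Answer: $-6720$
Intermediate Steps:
$S = -10$ ($S = \left(-1\right) 6 \left(-1\right) + \left(-3 - 5\right) \left(4 - 2\right) = \left(-6\right) \left(-1\right) - 16 = 6 - 16 = -10$)
$S 48 \left(\left(-7\right) \left(-2\right)\right) = \left(-10\right) 48 \left(\left(-7\right) \left(-2\right)\right) = \left(-480\right) 14 = -6720$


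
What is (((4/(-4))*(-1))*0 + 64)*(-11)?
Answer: -704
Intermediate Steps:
(((4/(-4))*(-1))*0 + 64)*(-11) = (((4*(-¼))*(-1))*0 + 64)*(-11) = (-1*(-1)*0 + 64)*(-11) = (1*0 + 64)*(-11) = (0 + 64)*(-11) = 64*(-11) = -704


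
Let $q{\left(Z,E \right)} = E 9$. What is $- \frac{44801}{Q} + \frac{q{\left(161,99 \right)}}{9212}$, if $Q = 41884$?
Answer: $- \frac{46923521}{48229426} \approx -0.97292$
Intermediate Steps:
$q{\left(Z,E \right)} = 9 E$
$- \frac{44801}{Q} + \frac{q{\left(161,99 \right)}}{9212} = - \frac{44801}{41884} + \frac{9 \cdot 99}{9212} = \left(-44801\right) \frac{1}{41884} + 891 \cdot \frac{1}{9212} = - \frac{44801}{41884} + \frac{891}{9212} = - \frac{46923521}{48229426}$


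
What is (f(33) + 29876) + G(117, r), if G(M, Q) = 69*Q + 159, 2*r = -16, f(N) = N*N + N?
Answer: 30605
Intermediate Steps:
f(N) = N + N² (f(N) = N² + N = N + N²)
r = -8 (r = (½)*(-16) = -8)
G(M, Q) = 159 + 69*Q
(f(33) + 29876) + G(117, r) = (33*(1 + 33) + 29876) + (159 + 69*(-8)) = (33*34 + 29876) + (159 - 552) = (1122 + 29876) - 393 = 30998 - 393 = 30605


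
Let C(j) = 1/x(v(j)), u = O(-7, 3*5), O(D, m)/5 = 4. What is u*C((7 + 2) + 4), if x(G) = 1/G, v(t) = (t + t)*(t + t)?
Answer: 13520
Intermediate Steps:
O(D, m) = 20 (O(D, m) = 5*4 = 20)
u = 20
v(t) = 4*t² (v(t) = (2*t)*(2*t) = 4*t²)
C(j) = 4*j² (C(j) = 1/(1/(4*j²)) = 4*j²)
u*C((7 + 2) + 4) = 20*(4*((7 + 2) + 4)²) = 20*(4*(9 + 4)²) = 20*(4*13²) = 20*(4*169) = 20*676 = 13520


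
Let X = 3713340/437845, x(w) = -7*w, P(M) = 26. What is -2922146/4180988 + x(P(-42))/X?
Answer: -4300307692052/194067874749 ≈ -22.159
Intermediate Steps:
X = 742668/87569 (X = 3713340*(1/437845) = 742668/87569 ≈ 8.4809)
-2922146/4180988 + x(P(-42))/X = -2922146/4180988 + (-7*26)/(742668/87569) = -2922146*1/4180988 - 182*87569/742668 = -1461073/2090494 - 7968779/371334 = -4300307692052/194067874749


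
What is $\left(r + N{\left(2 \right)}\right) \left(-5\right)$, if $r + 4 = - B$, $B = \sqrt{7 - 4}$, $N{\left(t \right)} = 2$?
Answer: $10 + 5 \sqrt{3} \approx 18.66$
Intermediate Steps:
$B = \sqrt{3} \approx 1.732$
$r = -4 - \sqrt{3} \approx -5.732$
$\left(r + N{\left(2 \right)}\right) \left(-5\right) = \left(\left(-4 - \sqrt{3}\right) + 2\right) \left(-5\right) = \left(-2 - \sqrt{3}\right) \left(-5\right) = 10 + 5 \sqrt{3}$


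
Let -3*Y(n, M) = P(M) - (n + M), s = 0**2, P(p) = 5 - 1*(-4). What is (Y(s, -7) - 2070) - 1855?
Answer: -11791/3 ≈ -3930.3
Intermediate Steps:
P(p) = 9 (P(p) = 5 + 4 = 9)
s = 0
Y(n, M) = -3 + M/3 + n/3 (Y(n, M) = -(9 - (n + M))/3 = -(9 - (M + n))/3 = -(9 + (-M - n))/3 = -(9 - M - n)/3 = -3 + M/3 + n/3)
(Y(s, -7) - 2070) - 1855 = ((-3 + (1/3)*(-7) + (1/3)*0) - 2070) - 1855 = ((-3 - 7/3 + 0) - 2070) - 1855 = (-16/3 - 2070) - 1855 = -6226/3 - 1855 = -11791/3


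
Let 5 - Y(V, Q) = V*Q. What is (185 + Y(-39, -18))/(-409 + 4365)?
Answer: -128/989 ≈ -0.12942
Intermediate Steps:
Y(V, Q) = 5 - Q*V (Y(V, Q) = 5 - V*Q = 5 - Q*V)
(185 + Y(-39, -18))/(-409 + 4365) = (185 + (5 - 1*(-18)*(-39)))/(-409 + 4365) = (185 + (5 - 702))/3956 = (185 - 697)*(1/3956) = -512*1/3956 = -128/989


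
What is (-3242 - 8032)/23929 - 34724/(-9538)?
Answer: 361689592/114117401 ≈ 3.1695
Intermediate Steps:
(-3242 - 8032)/23929 - 34724/(-9538) = -11274*1/23929 - 34724*(-1/9538) = -11274/23929 + 17362/4769 = 361689592/114117401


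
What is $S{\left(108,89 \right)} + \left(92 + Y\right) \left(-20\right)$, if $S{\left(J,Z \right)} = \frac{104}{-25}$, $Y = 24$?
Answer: $- \frac{58104}{25} \approx -2324.2$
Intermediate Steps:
$S{\left(J,Z \right)} = - \frac{104}{25}$ ($S{\left(J,Z \right)} = 104 \left(- \frac{1}{25}\right) = - \frac{104}{25}$)
$S{\left(108,89 \right)} + \left(92 + Y\right) \left(-20\right) = - \frac{104}{25} + \left(92 + 24\right) \left(-20\right) = - \frac{104}{25} + 116 \left(-20\right) = - \frac{104}{25} - 2320 = - \frac{58104}{25}$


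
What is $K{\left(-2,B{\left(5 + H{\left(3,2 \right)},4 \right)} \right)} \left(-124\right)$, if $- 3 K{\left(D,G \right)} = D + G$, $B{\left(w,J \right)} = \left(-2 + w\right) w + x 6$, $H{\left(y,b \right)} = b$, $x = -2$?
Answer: $868$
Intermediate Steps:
$B{\left(w,J \right)} = -12 + w \left(-2 + w\right)$ ($B{\left(w,J \right)} = \left(-2 + w\right) w - 12 = w \left(-2 + w\right) - 12 = -12 + w \left(-2 + w\right)$)
$K{\left(D,G \right)} = - \frac{D}{3} - \frac{G}{3}$ ($K{\left(D,G \right)} = - \frac{D + G}{3} = - \frac{D}{3} - \frac{G}{3}$)
$K{\left(-2,B{\left(5 + H{\left(3,2 \right)},4 \right)} \right)} \left(-124\right) = \left(\left(- \frac{1}{3}\right) \left(-2\right) - \frac{-12 + \left(5 + 2\right)^{2} - 2 \left(5 + 2\right)}{3}\right) \left(-124\right) = \left(\frac{2}{3} - \frac{-12 + 7^{2} - 14}{3}\right) \left(-124\right) = \left(\frac{2}{3} - \frac{-12 + 49 - 14}{3}\right) \left(-124\right) = \left(\frac{2}{3} - \frac{23}{3}\right) \left(-124\right) = \left(-7\right) \left(-124\right) = 868$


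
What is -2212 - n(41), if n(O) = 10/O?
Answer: -90702/41 ≈ -2212.2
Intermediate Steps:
-2212 - n(41) = -2212 - 10/41 = -90702/41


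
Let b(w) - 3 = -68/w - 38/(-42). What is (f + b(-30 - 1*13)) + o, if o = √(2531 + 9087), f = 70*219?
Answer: 13847944/903 + √11618 ≈ 15443.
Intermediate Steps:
f = 15330
b(w) = 82/21 - 68/w (b(w) = 3 + (-68/w - 38/(-42)) = 3 + (-68/w - 38*(-1/42)) = 3 + (-68/w + 19/21) = 3 + (19/21 - 68/w) = 82/21 - 68/w)
o = √11618 ≈ 107.79
(f + b(-30 - 1*13)) + o = (15330 + (82/21 - 68/(-30 - 1*13))) + √11618 = (15330 + (82/21 - 68/(-30 - 13))) + √11618 = (15330 + (82/21 - 68/(-43))) + √11618 = (15330 + (82/21 - 68*(-1/43))) + √11618 = (15330 + (82/21 + 68/43)) + √11618 = (15330 + 4954/903) + √11618 = 13847944/903 + √11618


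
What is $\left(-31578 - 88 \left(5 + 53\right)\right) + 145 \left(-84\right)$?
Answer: $-48862$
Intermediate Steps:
$\left(-31578 - 88 \left(5 + 53\right)\right) + 145 \left(-84\right) = \left(-31578 - 5104\right) - 12180 = -36682 - 12180 = -48862$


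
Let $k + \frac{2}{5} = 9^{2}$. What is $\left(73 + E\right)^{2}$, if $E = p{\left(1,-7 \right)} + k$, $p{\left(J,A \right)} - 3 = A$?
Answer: $\frac{559504}{25} \approx 22380.0$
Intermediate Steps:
$k = \frac{403}{5}$ ($k = - \frac{2}{5} + 9^{2} = - \frac{2}{5} + 81 = \frac{403}{5} \approx 80.6$)
$p{\left(J,A \right)} = 3 + A$
$E = \frac{383}{5}$ ($E = \left(3 - 7\right) + \frac{403}{5} = -4 + \frac{403}{5} = \frac{383}{5} \approx 76.6$)
$\left(73 + E\right)^{2} = \left(73 + \frac{383}{5}\right)^{2} = \left(\frac{748}{5}\right)^{2} = \frac{559504}{25}$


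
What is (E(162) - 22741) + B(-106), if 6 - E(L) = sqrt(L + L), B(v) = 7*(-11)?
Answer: -22830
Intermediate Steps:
B(v) = -77
E(L) = 6 - sqrt(2)*sqrt(L) (E(L) = 6 - sqrt(L + L) = 6 - sqrt(2*L) = 6 - sqrt(2)*sqrt(L))
(E(162) - 22741) + B(-106) = ((6 - sqrt(2)*sqrt(162)) - 22741) - 77 = ((6 - sqrt(2)*9*sqrt(2)) - 22741) - 77 = ((6 - 18) - 22741) - 77 = (-12 - 22741) - 77 = -22753 - 77 = -22830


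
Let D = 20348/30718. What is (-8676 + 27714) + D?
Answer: 292414816/15359 ≈ 19039.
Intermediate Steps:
D = 10174/15359 (D = 20348*(1/30718) = 10174/15359 ≈ 0.66241)
(-8676 + 27714) + D = (-8676 + 27714) + 10174/15359 = 19038 + 10174/15359 = 292414816/15359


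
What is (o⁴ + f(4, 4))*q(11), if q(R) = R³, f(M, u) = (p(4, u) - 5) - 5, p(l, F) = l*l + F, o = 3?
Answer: 121121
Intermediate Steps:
p(l, F) = F + l² (p(l, F) = l² + F = F + l²)
f(M, u) = 6 + u (f(M, u) = ((u + 4²) - 5) - 5 = ((u + 16) - 5) - 5 = ((16 + u) - 5) - 5 = (11 + u) - 5 = 6 + u)
(o⁴ + f(4, 4))*q(11) = (3⁴ + (6 + 4))*11³ = (81 + 10)*1331 = 91*1331 = 121121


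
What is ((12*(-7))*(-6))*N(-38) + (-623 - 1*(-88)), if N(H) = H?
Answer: -19687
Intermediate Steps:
((12*(-7))*(-6))*N(-38) + (-623 - 1*(-88)) = ((12*(-7))*(-6))*(-38) + (-623 - 1*(-88)) = -84*(-6)*(-38) + (-623 + 88) = 504*(-38) - 535 = -19152 - 535 = -19687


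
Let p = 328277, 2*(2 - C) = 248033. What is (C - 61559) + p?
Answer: 285407/2 ≈ 1.4270e+5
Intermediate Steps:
C = -248029/2 (C = 2 - 1/2*248033 = 2 - 248033/2 = -248029/2 ≈ -1.2401e+5)
(C - 61559) + p = (-248029/2 - 61559) + 328277 = -371147/2 + 328277 = 285407/2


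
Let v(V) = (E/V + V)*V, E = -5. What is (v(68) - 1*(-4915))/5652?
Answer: 1589/942 ≈ 1.6868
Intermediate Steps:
v(V) = V*(V - 5/V) (v(V) = (-5/V + V)*V = (V - 5/V)*V = V*(V - 5/V))
(v(68) - 1*(-4915))/5652 = ((-5 + 68²) - 1*(-4915))/5652 = ((-5 + 4624) + 4915)*(1/5652) = (4619 + 4915)*(1/5652) = 9534*(1/5652) = 1589/942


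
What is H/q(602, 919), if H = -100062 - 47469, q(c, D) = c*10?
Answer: -147531/6020 ≈ -24.507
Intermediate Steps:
q(c, D) = 10*c
H = -147531
H/q(602, 919) = -147531/(10*602) = -147531/6020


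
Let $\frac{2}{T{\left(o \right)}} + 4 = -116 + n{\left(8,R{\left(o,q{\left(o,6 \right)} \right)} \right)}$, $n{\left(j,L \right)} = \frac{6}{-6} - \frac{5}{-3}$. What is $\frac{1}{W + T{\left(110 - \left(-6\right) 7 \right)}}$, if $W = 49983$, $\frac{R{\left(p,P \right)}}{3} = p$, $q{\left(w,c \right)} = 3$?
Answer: $\frac{179}{8946954} \approx 2.0007 \cdot 10^{-5}$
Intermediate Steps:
$R{\left(p,P \right)} = 3 p$
$n{\left(j,L \right)} = \frac{2}{3}$ ($n{\left(j,L \right)} = 6 \left(- \frac{1}{6}\right) - - \frac{5}{3} = -1 + \frac{5}{3} = \frac{2}{3}$)
$T{\left(o \right)} = - \frac{3}{179}$ ($T{\left(o \right)} = \frac{2}{-4 + \left(-116 + \frac{2}{3}\right)} = \frac{2}{-4 - \frac{346}{3}} = \frac{2}{- \frac{358}{3}} = 2 \left(- \frac{3}{358}\right) = - \frac{3}{179}$)
$\frac{1}{W + T{\left(110 - \left(-6\right) 7 \right)}} = \frac{1}{49983 - \frac{3}{179}} = \frac{1}{\frac{8946954}{179}} = \frac{179}{8946954}$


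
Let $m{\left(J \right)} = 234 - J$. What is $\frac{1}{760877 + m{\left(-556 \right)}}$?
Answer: $\frac{1}{761667} \approx 1.3129 \cdot 10^{-6}$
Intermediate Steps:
$\frac{1}{760877 + m{\left(-556 \right)}} = \frac{1}{760877 + \left(234 - -556\right)} = \frac{1}{760877 + \left(234 + 556\right)} = \frac{1}{760877 + 790} = \frac{1}{761667}$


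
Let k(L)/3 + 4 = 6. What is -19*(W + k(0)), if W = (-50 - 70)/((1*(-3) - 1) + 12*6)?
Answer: -1368/17 ≈ -80.471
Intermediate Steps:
k(L) = 6 (k(L) = -12 + 3*6 = -12 + 18 = 6)
W = -30/17 (W = -120/((-3 - 1) + 72) = -120/(-4 + 72) = -120/68 = -120*1/68 = -30/17 ≈ -1.7647)
-19*(W + k(0)) = -19*(-30/17 + 6) = -19*72/17 = -1368/17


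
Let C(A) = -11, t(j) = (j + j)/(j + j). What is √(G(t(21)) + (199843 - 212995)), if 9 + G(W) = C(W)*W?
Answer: 2*I*√3293 ≈ 114.77*I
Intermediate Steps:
t(j) = 1 (t(j) = (2*j)/((2*j)) = (2*j)*(1/(2*j)) = 1)
G(W) = -9 - 11*W
√(G(t(21)) + (199843 - 212995)) = √((-9 - 11*1) + (199843 - 212995)) = √((-9 - 11) - 13152) = √(-20 - 13152) = √(-13172) = 2*I*√3293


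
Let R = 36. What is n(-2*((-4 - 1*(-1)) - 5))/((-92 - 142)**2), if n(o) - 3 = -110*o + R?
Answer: -1721/54756 ≈ -0.031430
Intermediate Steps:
n(o) = 39 - 110*o (n(o) = 3 + (-110*o + 36) = 3 + (36 - 110*o) = 39 - 110*o)
n(-2*((-4 - 1*(-1)) - 5))/((-92 - 142)**2) = (39 - (-220)*((-4 - 1*(-1)) - 5))/((-92 - 142)**2) = (39 - (-220)*((-4 + 1) - 5))/((-234)**2) = (39 - (-220)*(-3 - 5))/54756 = (39 - (-220)*(-8))*(1/54756) = (39 - 110*16)*(1/54756) = (39 - 1760)*(1/54756) = -1721*1/54756 = -1721/54756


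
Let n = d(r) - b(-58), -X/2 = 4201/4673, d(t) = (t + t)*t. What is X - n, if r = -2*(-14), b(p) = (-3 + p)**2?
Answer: 10052567/4673 ≈ 2151.2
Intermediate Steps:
r = 28
d(t) = 2*t**2 (d(t) = (2*t)*t = 2*t**2)
X = -8402/4673 ≈ -1.7980
n = -2153 (n = 2*28**2 - (-3 - 58)**2 = 2*784 - 1*(-61)**2 = 1568 - 1*3721 = 1568 - 3721 = -2153)
X - n = -8402/4673 - 1*(-2153) = -8402/4673 + 2153 = 10052567/4673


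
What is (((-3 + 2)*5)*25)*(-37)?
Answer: 4625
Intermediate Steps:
(((-3 + 2)*5)*25)*(-37) = (-1*5*25)*(-37) = -5*25*(-37) = -125*(-37) = 4625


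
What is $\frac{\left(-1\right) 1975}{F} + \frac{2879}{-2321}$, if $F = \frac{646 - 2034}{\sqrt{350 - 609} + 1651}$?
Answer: $\frac{7564146673}{3221548} + \frac{1975 i \sqrt{259}}{1388} \approx 2348.0 + 22.9 i$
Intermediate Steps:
$F = - \frac{1388}{1651 + i \sqrt{259}}$ ($F = - \frac{1388}{\sqrt{-259} + 1651} = - \frac{1388}{i \sqrt{259} + 1651} = - \frac{1388}{1651 + i \sqrt{259}} \approx -0.84062 + 0.0081941 i$)
$\frac{\left(-1\right) 1975}{F} + \frac{2879}{-2321} = \frac{\left(-1\right) 1975}{- \frac{572897}{681515} + \frac{347 i \sqrt{259}}{681515}} + \frac{2879}{-2321} = - \frac{1975}{- \frac{572897}{681515} + \frac{347 i \sqrt{259}}{681515}} + 2879 \left(- \frac{1}{2321}\right) = - \frac{1975}{- \frac{572897}{681515} + \frac{347 i \sqrt{259}}{681515}} - \frac{2879}{2321} = - \frac{2879}{2321} - \frac{1975}{- \frac{572897}{681515} + \frac{347 i \sqrt{259}}{681515}}$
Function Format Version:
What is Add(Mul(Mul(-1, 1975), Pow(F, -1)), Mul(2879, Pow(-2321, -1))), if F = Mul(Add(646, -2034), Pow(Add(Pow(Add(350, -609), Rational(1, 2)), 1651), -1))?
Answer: Add(Rational(7564146673, 3221548), Mul(Rational(1975, 1388), I, Pow(259, Rational(1, 2)))) ≈ Add(2348.0, Mul(22.900, I))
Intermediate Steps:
F = Mul(-1388, Pow(Add(1651, Mul(I, Pow(259, Rational(1, 2)))), -1)) (F = Mul(-1388, Pow(Add(Pow(-259, Rational(1, 2)), 1651), -1)) = Mul(-1388, Pow(Add(Mul(I, Pow(259, Rational(1, 2))), 1651), -1)) = Mul(-1388, Pow(Add(1651, Mul(I, Pow(259, Rational(1, 2)))), -1)) ≈ Add(-0.84062, Mul(0.0081941, I)))
Add(Mul(Mul(-1, 1975), Pow(F, -1)), Mul(2879, Pow(-2321, -1))) = Add(Mul(Mul(-1, 1975), Pow(Add(Rational(-572897, 681515), Mul(Rational(347, 681515), I, Pow(259, Rational(1, 2)))), -1)), Mul(2879, Pow(-2321, -1))) = Add(Mul(-1975, Pow(Add(Rational(-572897, 681515), Mul(Rational(347, 681515), I, Pow(259, Rational(1, 2)))), -1)), Mul(2879, Rational(-1, 2321))) = Add(Mul(-1975, Pow(Add(Rational(-572897, 681515), Mul(Rational(347, 681515), I, Pow(259, Rational(1, 2)))), -1)), Rational(-2879, 2321)) = Add(Rational(-2879, 2321), Mul(-1975, Pow(Add(Rational(-572897, 681515), Mul(Rational(347, 681515), I, Pow(259, Rational(1, 2)))), -1)))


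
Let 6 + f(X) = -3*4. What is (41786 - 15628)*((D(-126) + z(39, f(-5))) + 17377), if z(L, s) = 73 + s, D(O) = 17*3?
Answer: 457320314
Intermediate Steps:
f(X) = -18 (f(X) = -6 - 3*4 = -6 - 12 = -18)
D(O) = 51
(41786 - 15628)*((D(-126) + z(39, f(-5))) + 17377) = (41786 - 15628)*((51 + (73 - 18)) + 17377) = 26158*((51 + 55) + 17377) = 26158*(106 + 17377) = 26158*17483 = 457320314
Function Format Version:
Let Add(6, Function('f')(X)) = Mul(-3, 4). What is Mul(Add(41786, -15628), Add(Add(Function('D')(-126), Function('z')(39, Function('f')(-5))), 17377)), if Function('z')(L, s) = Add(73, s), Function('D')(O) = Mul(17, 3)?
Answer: 457320314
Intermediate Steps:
Function('f')(X) = -18 (Function('f')(X) = Add(-6, Mul(-3, 4)) = Add(-6, -12) = -18)
Function('D')(O) = 51
Mul(Add(41786, -15628), Add(Add(Function('D')(-126), Function('z')(39, Function('f')(-5))), 17377)) = Mul(Add(41786, -15628), Add(Add(51, Add(73, -18)), 17377)) = Mul(26158, Add(Add(51, 55), 17377)) = Mul(26158, Add(106, 17377)) = Mul(26158, 17483) = 457320314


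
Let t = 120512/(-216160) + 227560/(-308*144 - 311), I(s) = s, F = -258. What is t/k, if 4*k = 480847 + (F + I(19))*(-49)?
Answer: -487248188/10614574412805 ≈ -4.5904e-5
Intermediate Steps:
t = -243624094/43099795 (t = 120512*(-1/216160) + 227560/(-44352 - 311) = -538/965 + 227560/(-44663) = -538/965 + 227560*(-1/44663) = -538/965 - 227560/44663 = -243624094/43099795 ≈ -5.6526)
k = 246279/2 (k = (480847 + (-258 + 19)*(-49))/4 = (480847 - 239*(-49))/4 = (480847 + 11711)/4 = (1/4)*492558 = 246279/2 ≈ 1.2314e+5)
t/k = -243624094/(43099795*246279/2) = -243624094/43099795*2/246279 = -487248188/10614574412805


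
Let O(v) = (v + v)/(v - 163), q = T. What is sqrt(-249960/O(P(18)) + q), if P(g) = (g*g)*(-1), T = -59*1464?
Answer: I*sqrt(22212771)/9 ≈ 523.67*I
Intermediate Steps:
T = -86376
P(g) = -g**2 (P(g) = g**2*(-1) = -g**2)
q = -86376
O(v) = 2*v/(-163 + v) (O(v) = (2*v)/(-163 + v) = 2*v/(-163 + v))
sqrt(-249960/O(P(18)) + q) = sqrt(-249960/(2*(-1*18**2)/(-163 - 1*18**2)) - 86376) = sqrt(-249960/(2*(-1*324)/(-163 - 1*324)) - 86376) = sqrt(-249960/(2*(-324)/(-163 - 324)) - 86376) = sqrt(-249960/(2*(-324)/(-487)) - 86376) = sqrt(-249960/(2*(-324)*(-1/487)) - 86376) = sqrt(-249960/648/487 - 86376) = sqrt(-249960*487/648 - 86376) = sqrt(-5072105/27 - 86376) = sqrt(-7404257/27) = I*sqrt(22212771)/9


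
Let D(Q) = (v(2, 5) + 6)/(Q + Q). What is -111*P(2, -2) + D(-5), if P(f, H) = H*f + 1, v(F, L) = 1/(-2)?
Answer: 6649/20 ≈ 332.45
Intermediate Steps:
v(F, L) = -½
P(f, H) = 1 + H*f
D(Q) = 11/(4*Q) (D(Q) = (-½ + 6)/(Q + Q) = 11/(2*((2*Q))) = 11*(1/(2*Q))/2 = 11/(4*Q))
-111*P(2, -2) + D(-5) = -111*(1 - 2*2) + (11/4)/(-5) = -111*(1 - 4) + (11/4)*(-⅕) = -111*(-3) - 11/20 = 333 - 11/20 = 6649/20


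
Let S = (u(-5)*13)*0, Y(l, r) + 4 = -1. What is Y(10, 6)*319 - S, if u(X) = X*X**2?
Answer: -1595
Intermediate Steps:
Y(l, r) = -5 (Y(l, r) = -4 - 1 = -5)
u(X) = X**3
S = 0 (S = ((-5)**3*13)*0 = -125*13*0 = -1625*0 = 0)
Y(10, 6)*319 - S = -5*319 - 1*0 = -1595 + 0 = -1595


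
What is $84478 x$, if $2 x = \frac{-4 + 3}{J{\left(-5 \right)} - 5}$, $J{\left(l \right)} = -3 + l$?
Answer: $\frac{42239}{13} \approx 3249.2$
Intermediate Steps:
$x = \frac{1}{26}$ ($x = \frac{\left(-4 + 3\right) \frac{1}{\left(-3 - 5\right) - 5}}{2} = \frac{\left(-1\right) \frac{1}{-8 - 5}}{2} = \frac{\left(-1\right) \frac{1}{-13}}{2} = \frac{\left(-1\right) \left(- \frac{1}{13}\right)}{2} = \frac{1}{2} \cdot \frac{1}{13} = \frac{1}{26} \approx 0.038462$)
$84478 x = 84478 \cdot \frac{1}{26} = \frac{42239}{13}$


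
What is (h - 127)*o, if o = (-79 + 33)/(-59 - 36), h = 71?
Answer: -2576/95 ≈ -27.116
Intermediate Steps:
o = 46/95 (o = -46/(-95) = -46*(-1/95) = 46/95 ≈ 0.48421)
(h - 127)*o = (71 - 127)*(46/95) = -56*46/95 = -2576/95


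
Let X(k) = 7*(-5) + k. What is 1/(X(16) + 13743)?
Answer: 1/13724 ≈ 7.2865e-5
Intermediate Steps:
X(k) = -35 + k
1/(X(16) + 13743) = 1/((-35 + 16) + 13743) = 1/(-19 + 13743) = 1/13724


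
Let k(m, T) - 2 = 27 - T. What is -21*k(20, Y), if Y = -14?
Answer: -903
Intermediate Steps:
k(m, T) = 29 - T (k(m, T) = 2 + (27 - T) = 29 - T)
-21*k(20, Y) = -21*(29 - 1*(-14)) = -21*(29 + 14) = -21*43 = -903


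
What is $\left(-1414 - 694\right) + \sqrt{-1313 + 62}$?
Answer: $-2108 + 3 i \sqrt{139} \approx -2108.0 + 35.37 i$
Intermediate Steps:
$\left(-1414 - 694\right) + \sqrt{-1313 + 62} = -2108 + \sqrt{-1251} = -2108 + 3 i \sqrt{139}$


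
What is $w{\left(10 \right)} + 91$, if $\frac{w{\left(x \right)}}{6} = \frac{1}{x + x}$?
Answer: $\frac{913}{10} \approx 91.3$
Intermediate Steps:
$w{\left(x \right)} = \frac{3}{x}$ ($w{\left(x \right)} = \frac{6}{x + x} = \frac{6}{2 x} = 6 \frac{1}{2 x} = \frac{3}{x}$)
$w{\left(10 \right)} + 91 = \frac{3}{10} + 91 = \frac{913}{10}$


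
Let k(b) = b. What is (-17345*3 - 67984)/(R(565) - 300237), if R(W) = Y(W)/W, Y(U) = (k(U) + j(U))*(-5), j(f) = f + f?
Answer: 120019/300252 ≈ 0.39973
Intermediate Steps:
j(f) = 2*f
Y(U) = -15*U (Y(U) = (U + 2*U)*(-5) = (3*U)*(-5) = -15*U)
R(W) = -15 (R(W) = (-15*W)/W = -15)
(-17345*3 - 67984)/(R(565) - 300237) = (-17345*3 - 67984)/(-15 - 300237) = (-52035 - 67984)/(-300252) = -120019*(-1/300252) = 120019/300252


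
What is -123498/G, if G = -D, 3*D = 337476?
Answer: 61749/56246 ≈ 1.0978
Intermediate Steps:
D = 112492 (D = (⅓)*337476 = 112492)
G = -112492 (G = -1*112492 = -112492)
-123498/G = -123498/(-112492) = -123498*(-1/112492) = 61749/56246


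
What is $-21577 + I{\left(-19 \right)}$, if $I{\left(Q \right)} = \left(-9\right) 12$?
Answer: $-21685$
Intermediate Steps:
$I{\left(Q \right)} = -108$
$-21577 + I{\left(-19 \right)} = -21577 - 108 = -21685$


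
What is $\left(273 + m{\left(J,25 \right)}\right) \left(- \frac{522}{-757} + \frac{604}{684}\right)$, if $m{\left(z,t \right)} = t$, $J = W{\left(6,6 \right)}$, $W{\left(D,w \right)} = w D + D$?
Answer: $\frac{60663562}{129447} \approx 468.64$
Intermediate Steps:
$W{\left(D,w \right)} = D + D w$ ($W{\left(D,w \right)} = D w + D = D + D w$)
$J = 42$ ($J = 6 \left(1 + 6\right) = 6 \cdot 7 = 42$)
$\left(273 + m{\left(J,25 \right)}\right) \left(- \frac{522}{-757} + \frac{604}{684}\right) = \left(273 + 25\right) \left(- \frac{522}{-757} + \frac{604}{684}\right) = 298 \left(\left(-522\right) \left(- \frac{1}{757}\right) + 604 \cdot \frac{1}{684}\right) = 298 \left(\frac{522}{757} + \frac{151}{171}\right) = 298 \cdot \frac{203569}{129447} = \frac{60663562}{129447}$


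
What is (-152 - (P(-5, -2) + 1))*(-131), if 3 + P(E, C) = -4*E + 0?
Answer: 22270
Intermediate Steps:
P(E, C) = -3 - 4*E (P(E, C) = -3 + (-4*E + 0) = -3 - 4*E)
(-152 - (P(-5, -2) + 1))*(-131) = (-152 - ((-3 - 4*(-5)) + 1))*(-131) = (-152 - ((-3 + 20) + 1))*(-131) = (-152 - (17 + 1))*(-131) = (-152 - 1*18)*(-131) = (-152 - 18)*(-131) = -170*(-131) = 22270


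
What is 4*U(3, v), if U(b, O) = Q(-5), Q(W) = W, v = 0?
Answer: -20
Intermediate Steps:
U(b, O) = -5
4*U(3, v) = 4*(-5) = -20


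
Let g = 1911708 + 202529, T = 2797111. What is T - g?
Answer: 682874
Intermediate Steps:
g = 2114237
T - g = 2797111 - 1*2114237 = 2797111 - 2114237 = 682874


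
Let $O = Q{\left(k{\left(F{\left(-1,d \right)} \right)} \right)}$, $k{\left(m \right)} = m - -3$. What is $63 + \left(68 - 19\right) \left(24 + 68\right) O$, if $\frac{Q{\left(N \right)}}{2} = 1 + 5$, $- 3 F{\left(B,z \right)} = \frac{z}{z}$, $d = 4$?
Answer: $54159$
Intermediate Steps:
$F{\left(B,z \right)} = - \frac{1}{3}$ ($F{\left(B,z \right)} = - \frac{z \frac{1}{z}}{3} = \left(- \frac{1}{3}\right) 1 = - \frac{1}{3}$)
$k{\left(m \right)} = 3 + m$ ($k{\left(m \right)} = m + 3 = 3 + m$)
$Q{\left(N \right)} = 12$ ($Q{\left(N \right)} = 2 \left(1 + 5\right) = 2 \cdot 6 = 12$)
$O = 12$
$63 + \left(68 - 19\right) \left(24 + 68\right) O = 63 + \left(68 - 19\right) \left(24 + 68\right) 12 = 63 + 49 \cdot 92 \cdot 12 = 63 + 4508 \cdot 12 = 63 + 54096 = 54159$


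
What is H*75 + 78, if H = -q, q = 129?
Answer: -9597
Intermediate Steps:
H = -129 (H = -1*129 = -129)
H*75 + 78 = -129*75 + 78 = -9675 + 78 = -9597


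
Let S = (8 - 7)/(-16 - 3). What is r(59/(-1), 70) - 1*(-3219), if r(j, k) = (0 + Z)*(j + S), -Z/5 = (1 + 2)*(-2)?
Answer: 27501/19 ≈ 1447.4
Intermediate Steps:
S = -1/19 (S = 1/(-19) = 1*(-1/19) = -1/19 ≈ -0.052632)
Z = 30 (Z = -5*(1 + 2)*(-2) = -15*(-2) = -5*(-6) = 30)
r(j, k) = -30/19 + 30*j (r(j, k) = (0 + 30)*(j - 1/19) = 30*(-1/19 + j) = -30/19 + 30*j)
r(59/(-1), 70) - 1*(-3219) = (-30/19 + 30*(59/(-1))) - 1*(-3219) = (-30/19 + 30*(59*(-1))) + 3219 = (-30/19 + 30*(-59)) + 3219 = (-30/19 - 1770) + 3219 = -33660/19 + 3219 = 27501/19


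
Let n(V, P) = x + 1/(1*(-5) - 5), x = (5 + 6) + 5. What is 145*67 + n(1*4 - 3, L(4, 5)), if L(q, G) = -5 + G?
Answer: 97309/10 ≈ 9730.9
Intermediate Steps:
x = 16 (x = 11 + 5 = 16)
n(V, P) = 159/10 (n(V, P) = 16 + 1/(1*(-5) - 5) = 16 + 1/(-5 - 5) = 16 + 1/(-10) = 16 - ⅒ = 159/10)
145*67 + n(1*4 - 3, L(4, 5)) = 145*67 + 159/10 = 9715 + 159/10 = 97309/10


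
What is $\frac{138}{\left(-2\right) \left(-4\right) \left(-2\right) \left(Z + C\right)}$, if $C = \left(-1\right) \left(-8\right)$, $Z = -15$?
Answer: $\frac{69}{56} \approx 1.2321$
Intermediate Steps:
$C = 8$
$\frac{138}{\left(-2\right) \left(-4\right) \left(-2\right) \left(Z + C\right)} = \frac{138}{\left(-2\right) \left(-4\right) \left(-2\right) \left(-15 + 8\right)} = \frac{138}{8 \left(-2\right) \left(-7\right)} = \frac{138}{\left(-16\right) \left(-7\right)} = \frac{138}{112} = 138 \cdot \frac{1}{112} = \frac{69}{56}$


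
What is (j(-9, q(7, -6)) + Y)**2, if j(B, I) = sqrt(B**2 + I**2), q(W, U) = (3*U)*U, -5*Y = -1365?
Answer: 86274 + 4914*sqrt(145) ≈ 1.4545e+5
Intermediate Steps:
Y = 273 (Y = -1/5*(-1365) = 273)
q(W, U) = 3*U**2
(j(-9, q(7, -6)) + Y)**2 = (sqrt((-9)**2 + (3*(-6)**2)**2) + 273)**2 = (sqrt(81 + (3*36)**2) + 273)**2 = (sqrt(81 + 108**2) + 273)**2 = (sqrt(81 + 11664) + 273)**2 = (sqrt(11745) + 273)**2 = (9*sqrt(145) + 273)**2 = (273 + 9*sqrt(145))**2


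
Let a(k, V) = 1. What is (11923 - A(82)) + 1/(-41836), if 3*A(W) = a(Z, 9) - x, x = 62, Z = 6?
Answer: 1498983877/125508 ≈ 11943.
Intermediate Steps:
A(W) = -61/3 (A(W) = (1 - 1*62)/3 = (1 - 62)/3 = (⅓)*(-61) = -61/3)
(11923 - A(82)) + 1/(-41836) = (11923 - 1*(-61/3)) + 1/(-41836) = (11923 + 61/3) - 1/41836 = 35830/3 - 1/41836 = 1498983877/125508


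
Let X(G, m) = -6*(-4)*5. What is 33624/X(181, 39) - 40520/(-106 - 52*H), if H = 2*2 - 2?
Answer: 49681/105 ≈ 473.15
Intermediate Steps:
H = 2 (H = 4 - 2 = 2)
X(G, m) = 120 (X(G, m) = 24*5 = 120)
33624/X(181, 39) - 40520/(-106 - 52*H) = 33624/120 - 40520/(-106 - 52*2) = 33624*(1/120) - 40520/(-106 - 104) = 1401/5 - 40520/(-210) = 1401/5 - 40520*(-1/210) = 1401/5 + 4052/21 = 49681/105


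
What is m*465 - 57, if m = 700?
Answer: 325443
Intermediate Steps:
m*465 - 57 = 700*465 - 57 = 325500 - 57 = 325443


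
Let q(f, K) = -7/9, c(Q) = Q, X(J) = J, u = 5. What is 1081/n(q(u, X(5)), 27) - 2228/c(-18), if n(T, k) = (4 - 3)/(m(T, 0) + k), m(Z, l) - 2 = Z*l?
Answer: 283255/9 ≈ 31473.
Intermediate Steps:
m(Z, l) = 2 + Z*l
q(f, K) = -7/9 (q(f, K) = -7*⅑ = -7/9)
n(T, k) = 1/(2 + k) (n(T, k) = (4 - 3)/((2 + T*0) + k) = 1/((2 + 0) + k) = 1/(2 + k))
1081/n(q(u, X(5)), 27) - 2228/c(-18) = 1081/(1/(2 + 27)) - 2228/(-18) = 1081/(1/29) - 2228*(-1/18) = 1081/(1/29) + 1114/9 = 1081*29 + 1114/9 = 31349 + 1114/9 = 283255/9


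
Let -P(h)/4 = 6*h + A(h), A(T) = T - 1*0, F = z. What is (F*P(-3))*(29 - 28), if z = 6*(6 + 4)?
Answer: 5040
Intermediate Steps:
z = 60 (z = 6*10 = 60)
F = 60
A(T) = T (A(T) = T + 0 = T)
P(h) = -28*h (P(h) = -4*(6*h + h) = -28*h)
(F*P(-3))*(29 - 28) = (60*(-28*(-3)))*(29 - 28) = (60*84)*1 = 5040*1 = 5040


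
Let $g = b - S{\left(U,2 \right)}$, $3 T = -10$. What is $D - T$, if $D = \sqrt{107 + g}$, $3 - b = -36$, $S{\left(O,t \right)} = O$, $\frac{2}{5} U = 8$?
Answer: $\frac{10}{3} + 3 \sqrt{14} \approx 14.558$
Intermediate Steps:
$U = 20$ ($U = \frac{5}{2} \cdot 8 = 20$)
$b = 39$ ($b = 3 - -36 = 3 + 36 = 39$)
$T = - \frac{10}{3}$ ($T = \frac{1}{3} \left(-10\right) = - \frac{10}{3} \approx -3.3333$)
$g = 19$ ($g = 39 - 20 = 19$)
$D = 3 \sqrt{14}$ ($D = \sqrt{107 + 19} = \sqrt{126} = 3 \sqrt{14} \approx 11.225$)
$D - T = 3 \sqrt{14} - - \frac{10}{3} = 3 \sqrt{14} + \frac{10}{3} = \frac{10}{3} + 3 \sqrt{14}$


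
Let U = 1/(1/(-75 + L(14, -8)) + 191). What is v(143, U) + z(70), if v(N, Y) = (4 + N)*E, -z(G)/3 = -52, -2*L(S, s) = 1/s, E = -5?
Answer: -579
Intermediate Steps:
L(S, s) = -1/(2*s)
z(G) = 156 (z(G) = -3*(-52) = 156)
U = 1199/228993 (U = 1/(1/(-75 - ½/(-8)) + 191) = 1/(1/(-75 - ½*(-⅛)) + 191) = 1/(1/(-75 + 1/16) + 191) = 1/(1/(-1199/16) + 191) = 1/(-16/1199 + 191) = 1/(228993/1199) = 1199/228993 ≈ 0.0052360)
v(N, Y) = -20 - 5*N (v(N, Y) = (4 + N)*(-5) = -20 - 5*N)
v(143, U) + z(70) = (-20 - 5*143) + 156 = (-20 - 715) + 156 = -735 + 156 = -579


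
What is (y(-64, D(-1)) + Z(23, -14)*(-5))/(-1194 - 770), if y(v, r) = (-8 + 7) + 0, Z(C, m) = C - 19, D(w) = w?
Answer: 21/1964 ≈ 0.010692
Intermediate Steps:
Z(C, m) = -19 + C
y(v, r) = -1 (y(v, r) = -1 + 0 = -1)
(y(-64, D(-1)) + Z(23, -14)*(-5))/(-1194 - 770) = (-1 + (-19 + 23)*(-5))/(-1194 - 770) = (-1 + 4*(-5))/(-1964) = (-1 - 20)*(-1/1964) = -21*(-1/1964) = 21/1964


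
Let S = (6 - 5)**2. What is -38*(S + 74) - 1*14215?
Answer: -17065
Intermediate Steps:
S = 1 (S = 1**2 = 1)
-38*(S + 74) - 1*14215 = -38*(1 + 74) - 1*14215 = -38*75 - 14215 = -2850 - 14215 = -17065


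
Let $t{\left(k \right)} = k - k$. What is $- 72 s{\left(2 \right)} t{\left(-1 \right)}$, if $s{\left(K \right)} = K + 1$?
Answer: $0$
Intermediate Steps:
$t{\left(k \right)} = 0$
$s{\left(K \right)} = 1 + K$
$- 72 s{\left(2 \right)} t{\left(-1 \right)} = - 72 \left(1 + 2\right) 0 = \left(-72\right) 3 \cdot 0 = \left(-216\right) 0 = 0$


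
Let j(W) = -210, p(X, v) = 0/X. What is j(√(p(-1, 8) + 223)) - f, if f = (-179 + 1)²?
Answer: -31894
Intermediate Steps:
p(X, v) = 0
f = 31684 (f = (-178)² = 31684)
j(√(p(-1, 8) + 223)) - f = -210 - 1*31684 = -210 - 31684 = -31894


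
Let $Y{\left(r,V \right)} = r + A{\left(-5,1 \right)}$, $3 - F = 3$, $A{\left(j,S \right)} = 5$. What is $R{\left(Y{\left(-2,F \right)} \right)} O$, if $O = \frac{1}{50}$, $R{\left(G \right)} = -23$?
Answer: $- \frac{23}{50} \approx -0.46$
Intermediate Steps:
$F = 0$ ($F = 3 - 3 = 0$)
$Y{\left(r,V \right)} = 5 + r$ ($Y{\left(r,V \right)} = r + 5 = 5 + r$)
$O = \frac{1}{50} \approx 0.02$
$R{\left(Y{\left(-2,F \right)} \right)} O = \left(-23\right) \frac{1}{50} = - \frac{23}{50}$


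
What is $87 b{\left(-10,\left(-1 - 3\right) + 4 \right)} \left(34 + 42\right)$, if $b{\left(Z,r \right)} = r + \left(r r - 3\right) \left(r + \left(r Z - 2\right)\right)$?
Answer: $39672$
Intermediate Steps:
$b{\left(Z,r \right)} = r + \left(-3 + r^{2}\right) \left(-2 + r + Z r\right)$ ($b{\left(Z,r \right)} = r + \left(r^{2} - 3\right) \left(r + \left(Z r - 2\right)\right) = r + \left(-3 + r^{2}\right) \left(r + \left(-2 + Z r\right)\right) = r + \left(-3 + r^{2}\right) \left(-2 + r + Z r\right)$)
$87 b{\left(-10,\left(-1 - 3\right) + 4 \right)} \left(34 + 42\right) = 87 \left(6 + \left(\left(-1 - 3\right) + 4\right)^{3} - 2 \left(\left(-1 - 3\right) + 4\right) - 2 \left(\left(-1 - 3\right) + 4\right)^{2} - 10 \left(\left(-1 - 3\right) + 4\right)^{3} - - 30 \left(\left(-1 - 3\right) + 4\right)\right) \left(34 + 42\right) = 87 \left(6 + \left(-4 + 4\right)^{3} - 2 \left(-4 + 4\right) - 2 \left(-4 + 4\right)^{2} - 10 \left(-4 + 4\right)^{3} - - 30 \left(-4 + 4\right)\right) 76 = 87 \left(6 + 0^{3} - 0 - 2 \cdot 0^{2} - 10 \cdot 0^{3} - \left(-30\right) 0\right) 76 = 87 \left(6 + 0 + 0 - 0 - 0 + 0\right) 76 = 87 \left(6 + 0 + 0 + 0 + 0 + 0\right) 76 = 87 \cdot 6 \cdot 76 = 522 \cdot 76 = 39672$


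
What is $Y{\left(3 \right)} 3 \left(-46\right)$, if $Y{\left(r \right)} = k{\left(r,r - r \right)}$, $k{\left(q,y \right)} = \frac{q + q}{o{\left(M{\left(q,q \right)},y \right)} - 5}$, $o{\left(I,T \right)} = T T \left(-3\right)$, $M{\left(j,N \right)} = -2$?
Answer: $\frac{828}{5} \approx 165.6$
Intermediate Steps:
$o{\left(I,T \right)} = - 3 T^{2}$ ($o{\left(I,T \right)} = T^{2} \left(-3\right) = - 3 T^{2}$)
$k{\left(q,y \right)} = \frac{2 q}{-5 - 3 y^{2}}$ ($k{\left(q,y \right)} = \frac{q + q}{- 3 y^{2} - 5} = \frac{2 q}{-5 - 3 y^{2}}$)
$Y{\left(r \right)} = - \frac{2 r}{5}$ ($Y{\left(r \right)} = - \frac{2 r}{5 + 3 \left(r - r\right)^{2}} = - \frac{2 r}{5 + 3 \cdot 0^{2}} = - \frac{2 r}{5 + 3 \cdot 0} = - \frac{2 r}{5 + 0} = - \frac{2 r}{5}$)
$Y{\left(3 \right)} 3 \left(-46\right) = \left(- \frac{2}{5}\right) 3 \cdot 3 \left(-46\right) = \left(- \frac{6}{5}\right) 3 \left(-46\right) = \left(- \frac{18}{5}\right) \left(-46\right) = \frac{828}{5}$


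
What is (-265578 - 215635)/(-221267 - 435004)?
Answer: 481213/656271 ≈ 0.73325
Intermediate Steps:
(-265578 - 215635)/(-221267 - 435004) = -481213/(-656271) = -481213*(-1/656271) = 481213/656271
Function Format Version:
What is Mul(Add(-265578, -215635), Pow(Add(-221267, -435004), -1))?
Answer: Rational(481213, 656271) ≈ 0.73325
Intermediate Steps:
Mul(Add(-265578, -215635), Pow(Add(-221267, -435004), -1)) = Mul(-481213, Pow(-656271, -1)) = Mul(-481213, Rational(-1, 656271)) = Rational(481213, 656271)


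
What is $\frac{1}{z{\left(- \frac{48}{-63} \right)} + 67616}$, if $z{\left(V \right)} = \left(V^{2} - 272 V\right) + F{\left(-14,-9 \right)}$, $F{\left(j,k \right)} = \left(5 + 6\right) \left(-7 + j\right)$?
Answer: $\frac{441}{29625649} \approx 1.4886 \cdot 10^{-5}$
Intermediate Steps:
$F{\left(j,k \right)} = -77 + 11 j$ ($F{\left(j,k \right)} = 11 \left(-7 + j\right) = -77 + 11 j$)
$z{\left(V \right)} = -231 + V^{2} - 272 V$ ($z{\left(V \right)} = \left(V^{2} - 272 V\right) + \left(-77 + 11 \left(-14\right)\right) = \left(V^{2} - 272 V\right) - 231 = -231 + V^{2} - 272 V$)
$\frac{1}{z{\left(- \frac{48}{-63} \right)} + 67616} = \frac{1}{\left(-231 + \left(- \frac{48}{-63}\right)^{2} - 272 \left(- \frac{48}{-63}\right)\right) + 67616} = \frac{1}{\left(-231 + \left(\left(-48\right) \left(- \frac{1}{63}\right)\right)^{2} - 272 \left(\left(-48\right) \left(- \frac{1}{63}\right)\right)\right) + 67616} = \frac{1}{\left(-231 + \left(\frac{16}{21}\right)^{2} - \frac{4352}{21}\right) + 67616} = \frac{1}{\left(-231 + \frac{256}{441} - \frac{4352}{21}\right) + 67616} = \frac{1}{- \frac{193007}{441} + 67616} = \frac{1}{\frac{29625649}{441}} = \frac{441}{29625649}$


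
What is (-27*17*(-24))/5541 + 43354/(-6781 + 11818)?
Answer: 98570702/9303339 ≈ 10.595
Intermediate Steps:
(-27*17*(-24))/5541 + 43354/(-6781 + 11818) = -459*(-24)*(1/5541) + 43354/5037 = 11016*(1/5541) + 43354*(1/5037) = 3672/1847 + 43354/5037 = 98570702/9303339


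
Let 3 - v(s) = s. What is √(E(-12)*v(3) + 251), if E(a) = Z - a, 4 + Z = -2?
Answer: √251 ≈ 15.843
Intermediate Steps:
Z = -6 (Z = -4 - 2 = -6)
E(a) = -6 - a
v(s) = 3 - s
√(E(-12)*v(3) + 251) = √((-6 - 1*(-12))*(3 - 1*3) + 251) = √((-6 + 12)*(3 - 3) + 251) = √(6*0 + 251) = √(0 + 251) = √251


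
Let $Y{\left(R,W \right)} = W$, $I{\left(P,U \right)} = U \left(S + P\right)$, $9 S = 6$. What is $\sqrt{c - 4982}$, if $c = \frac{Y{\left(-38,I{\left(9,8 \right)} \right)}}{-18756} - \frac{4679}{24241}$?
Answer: $\frac{5 i \sqrt{2574793643535895299}}{113666049} \approx 70.585 i$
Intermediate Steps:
$S = \frac{2}{3}$ ($S = \frac{1}{9} \cdot 6 = \frac{2}{3} \approx 0.66667$)
$I{\left(P,U \right)} = U \left(\frac{2}{3} + P\right)$
$c = - \frac{67225471}{340998147}$ ($c = \frac{\frac{1}{3} \cdot 8 \left(2 + 3 \cdot 9\right)}{-18756} - \frac{4679}{24241} = \frac{1}{3} \cdot 8 \left(2 + 27\right) \left(- \frac{1}{18756}\right) - \frac{4679}{24241} = \frac{1}{3} \cdot 8 \cdot 29 \left(- \frac{1}{18756}\right) - \frac{4679}{24241} = \frac{232}{3} \left(- \frac{1}{18756}\right) - \frac{4679}{24241} = - \frac{58}{14067} - \frac{4679}{24241} = - \frac{67225471}{340998147} \approx -0.19714$)
$\sqrt{c - 4982} = \sqrt{- \frac{67225471}{340998147} - 4982} = \sqrt{- \frac{1698919993825}{340998147}} = \frac{5 i \sqrt{2574793643535895299}}{113666049}$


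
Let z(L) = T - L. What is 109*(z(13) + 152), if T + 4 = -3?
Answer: 14388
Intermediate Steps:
T = -7 (T = -4 - 3 = -7)
z(L) = -7 - L
109*(z(13) + 152) = 109*((-7 - 1*13) + 152) = 109*((-7 - 13) + 152) = 109*(-20 + 152) = 109*132 = 14388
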